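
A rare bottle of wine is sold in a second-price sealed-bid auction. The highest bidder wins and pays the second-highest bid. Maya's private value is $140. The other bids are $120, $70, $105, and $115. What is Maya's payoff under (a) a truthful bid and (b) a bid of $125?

(a) $20  (b) $20

The highest competing bid is $120.
Bidding truthfully at $140: Maya has the top bid, wins, and pays the second-highest bid $120. Payoff = $140 − $120 = $20.
Bidding $125: Maya has the top bid, wins, and pays the second-highest bid $120. Payoff = $140 − $120 = $20.
The bid only affects whether you win, not the price — here both bids land on the same side of the top rival bid, so the deviation is payoff-neutral.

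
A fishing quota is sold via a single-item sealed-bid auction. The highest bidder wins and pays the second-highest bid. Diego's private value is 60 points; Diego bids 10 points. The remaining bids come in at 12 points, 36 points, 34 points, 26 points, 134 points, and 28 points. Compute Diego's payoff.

Highest competing bid: 134 points.
Diego's bid 10 points is not the highest, so Diego loses, pays nothing, and earns zero payoff.

0 points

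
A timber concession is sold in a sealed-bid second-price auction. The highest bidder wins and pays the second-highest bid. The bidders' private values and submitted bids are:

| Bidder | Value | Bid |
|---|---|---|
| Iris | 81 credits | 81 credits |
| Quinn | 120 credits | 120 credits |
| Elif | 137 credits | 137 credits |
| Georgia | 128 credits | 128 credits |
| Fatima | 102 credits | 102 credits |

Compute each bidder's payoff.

Bids in descending order: Elif 137 credits > Georgia 128 credits > Quinn 120 credits > Fatima 102 credits > Iris 81 credits.
Elif has the top bid and wins; the price is the second-highest bid, 128 credits.
Elif's payoff = 137 credits − 128 credits = 9 credits. All other bidders lose, so their payoff is 0.

Iris 0 credits, Quinn 0 credits, Elif 9 credits, Georgia 0 credits, Fatima 0 credits.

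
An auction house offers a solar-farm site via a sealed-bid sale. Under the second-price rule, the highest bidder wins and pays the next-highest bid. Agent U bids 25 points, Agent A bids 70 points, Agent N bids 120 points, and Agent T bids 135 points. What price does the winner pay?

Bids in descending order: Agent T 135 points > Agent N 120 points > Agent A 70 points > Agent U 25 points.
Agent T has the highest bid, so Agent T wins.
The second-highest bid is 120 points, so that is what Agent T pays.

The winner pays 120 points.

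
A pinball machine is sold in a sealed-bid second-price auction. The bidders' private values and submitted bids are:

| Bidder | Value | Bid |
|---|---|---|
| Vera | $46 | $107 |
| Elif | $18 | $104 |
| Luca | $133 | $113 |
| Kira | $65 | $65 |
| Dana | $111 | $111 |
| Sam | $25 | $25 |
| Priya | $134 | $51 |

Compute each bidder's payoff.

Payoffs: Vera $0, Elif $0, Luca $22, Kira $0, Dana $0, Sam $0, Priya $0.

Ordered from highest: Luca $113 > Dana $111 > Vera $107 > Elif $104 > Kira $65 > Priya $51 > Sam $25.
Luca has the top bid and wins; the price is the second-highest bid, $111.
Luca's payoff = $133 − $111 = $22. All other bidders lose, so their payoff is 0.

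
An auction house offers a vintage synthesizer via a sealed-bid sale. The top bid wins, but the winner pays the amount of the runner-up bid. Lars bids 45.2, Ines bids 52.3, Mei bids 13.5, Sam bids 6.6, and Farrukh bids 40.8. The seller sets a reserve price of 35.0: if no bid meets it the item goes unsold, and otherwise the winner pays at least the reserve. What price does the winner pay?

Ordered from highest: Ines 52.3; Lars 45.2; Farrukh 40.8; Mei 13.5; Sam 6.6.
Ines has the highest bid, so Ines wins.
The second-highest bid is 45.2, which exceeds the reserve, so that sets the price.

45.2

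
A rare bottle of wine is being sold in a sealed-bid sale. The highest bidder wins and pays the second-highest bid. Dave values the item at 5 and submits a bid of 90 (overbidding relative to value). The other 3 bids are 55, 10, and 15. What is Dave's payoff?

Highest competing bid: 55.
Dave's bid 90 is the highest overall, so Dave wins and pays the second-highest bid, 55.
Payoff = value − price = 5 − 55 = -50.

-50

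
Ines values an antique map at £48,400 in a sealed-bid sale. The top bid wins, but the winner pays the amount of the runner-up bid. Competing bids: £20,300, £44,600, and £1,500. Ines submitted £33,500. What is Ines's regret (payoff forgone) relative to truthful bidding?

£3,800

The highest competing bid is £44,600.
Bidding truthfully at £48,400: Ines has the top bid, wins, and pays the second-highest bid £44,600. Payoff = £48,400 − £44,600 = £3,800.
Bidding £33,500: the top bid is £44,600 (a rival), so Ines loses. Payoff = £0.
Regret = truthful payoff − actual payoff = £3,800 − £0 = £3,800.
Deviating from a truthful bid can only lose payoff in a second-price auction — never gain.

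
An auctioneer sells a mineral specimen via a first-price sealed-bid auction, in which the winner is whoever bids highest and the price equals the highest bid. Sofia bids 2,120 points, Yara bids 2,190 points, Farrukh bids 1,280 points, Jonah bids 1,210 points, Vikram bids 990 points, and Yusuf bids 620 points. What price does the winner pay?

Bids in descending order: Yara 2,190 points > Sofia 2,120 points > Farrukh 1,280 points > Jonah 1,210 points > Vikram 990 points > Yusuf 620 points.
Yara is the highest bidder, so Yara wins.
Under the first-price rule, the price is the highest bid: 2,190 points.

Price paid: 2,190 points.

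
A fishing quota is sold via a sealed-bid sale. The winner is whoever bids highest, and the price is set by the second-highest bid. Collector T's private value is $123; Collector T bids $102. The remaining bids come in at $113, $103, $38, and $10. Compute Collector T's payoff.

Highest competing bid: $113.
Collector T's bid $102 is not the highest, so Collector T loses, pays nothing, and earns zero payoff.

$0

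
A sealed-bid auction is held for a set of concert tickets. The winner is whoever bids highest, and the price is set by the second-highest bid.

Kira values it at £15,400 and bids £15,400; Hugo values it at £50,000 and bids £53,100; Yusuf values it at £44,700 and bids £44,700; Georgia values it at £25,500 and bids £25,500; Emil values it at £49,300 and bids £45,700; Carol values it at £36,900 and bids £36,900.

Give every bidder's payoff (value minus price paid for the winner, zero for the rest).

Ordered from highest: Hugo £53,100; Emil £45,700; Yusuf £44,700; Carol £36,900; Georgia £25,500; Kira £15,400.
Hugo has the top bid and wins; the price is the second-highest bid, £45,700.
Hugo's payoff = £50,000 − £45,700 = £4,300. All other bidders lose, so their payoff is 0.

Payoffs: Kira £0, Hugo £4,300, Yusuf £0, Georgia £0, Emil £0, Carol £0.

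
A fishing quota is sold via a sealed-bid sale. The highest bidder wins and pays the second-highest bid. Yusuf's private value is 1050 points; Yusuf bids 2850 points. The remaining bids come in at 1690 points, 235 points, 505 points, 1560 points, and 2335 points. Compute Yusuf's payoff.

Highest competing bid: 2335 points.
Yusuf's bid 2850 points is the highest overall, so Yusuf wins and pays the second-highest bid, 2335 points.
Payoff = value − price = 1050 points − 2335 points = -1285 points.
Overbidding won the item at a price above value — truthful bidding would have avoided this loss.

-1285 points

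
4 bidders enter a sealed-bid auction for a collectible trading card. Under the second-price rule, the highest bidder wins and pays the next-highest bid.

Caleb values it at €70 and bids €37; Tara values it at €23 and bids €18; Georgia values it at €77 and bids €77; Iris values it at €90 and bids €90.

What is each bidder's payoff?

Payoffs: Caleb €0, Tara €0, Georgia €0, Iris €13.

Bids in descending order: Iris €90, then Georgia €77, then Caleb €37, then Tara €18.
Iris has the top bid and wins; the price is the second-highest bid, €77.
Iris's payoff = €90 − €77 = €13. All other bidders lose, so their payoff is 0.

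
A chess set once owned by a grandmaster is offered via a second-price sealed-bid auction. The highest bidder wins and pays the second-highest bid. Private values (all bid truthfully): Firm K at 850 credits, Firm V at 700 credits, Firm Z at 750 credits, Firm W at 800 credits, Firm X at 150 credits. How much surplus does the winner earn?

Surplus = 50 credits.

Bids in descending order: Firm K 850 credits; Firm W 800 credits; Firm Z 750 credits; Firm V 700 credits; Firm X 150 credits.
Firm K wins with the top bid and pays the second-highest, 800 credits.
Surplus = 850 credits − 800 credits = 50 credits.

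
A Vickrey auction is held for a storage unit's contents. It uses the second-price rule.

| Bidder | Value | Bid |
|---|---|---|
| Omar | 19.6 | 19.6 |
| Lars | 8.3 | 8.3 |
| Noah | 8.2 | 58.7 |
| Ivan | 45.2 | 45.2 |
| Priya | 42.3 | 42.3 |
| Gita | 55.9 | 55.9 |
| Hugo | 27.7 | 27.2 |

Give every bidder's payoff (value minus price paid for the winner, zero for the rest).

Bids in descending order: Noah 58.7, then Gita 55.9, then Ivan 45.2, then Priya 42.3, then Hugo 27.2, then Omar 19.6, then Lars 8.3.
Noah has the top bid and wins; the price is the second-highest bid, 55.9.
Noah's payoff = 8.2 − 55.9 = -47.7. All other bidders lose, so their payoff is 0.

Omar 0.0, Lars 0.0, Noah -47.7, Ivan 0.0, Priya 0.0, Gita 0.0, Hugo 0.0.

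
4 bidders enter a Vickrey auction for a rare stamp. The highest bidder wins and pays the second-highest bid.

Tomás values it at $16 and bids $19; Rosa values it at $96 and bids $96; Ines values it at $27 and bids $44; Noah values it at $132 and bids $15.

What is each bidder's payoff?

Payoffs: Tomás $0, Rosa $52, Ines $0, Noah $0.

Sorted high to low: Rosa $96; Ines $44; Tomás $19; Noah $15.
Rosa has the top bid and wins; the price is the second-highest bid, $44.
Rosa's payoff = $96 − $44 = $52. All other bidders lose, so their payoff is 0.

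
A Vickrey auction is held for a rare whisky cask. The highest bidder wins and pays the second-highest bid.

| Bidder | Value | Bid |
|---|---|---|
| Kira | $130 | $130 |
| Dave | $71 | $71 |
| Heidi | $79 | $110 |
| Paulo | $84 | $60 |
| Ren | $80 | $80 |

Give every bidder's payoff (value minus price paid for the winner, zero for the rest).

Sorted high to low: Kira $130 > Heidi $110 > Ren $80 > Dave $71 > Paulo $60.
Kira has the top bid and wins; the price is the second-highest bid, $110.
Kira's payoff = $130 − $110 = $20. All other bidders lose, so their payoff is 0.

Kira $20, Dave $0, Heidi $0, Paulo $0, Ren $0.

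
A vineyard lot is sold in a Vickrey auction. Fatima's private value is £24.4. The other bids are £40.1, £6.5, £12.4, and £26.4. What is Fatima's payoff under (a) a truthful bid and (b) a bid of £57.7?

(a) £0.0  (b) -£15.7

The highest competing bid is £40.1.
Bidding truthfully at £24.4: the top bid is £40.1 (a rival), so Fatima loses. Payoff = £0.0.
Bidding £57.7: Fatima has the top bid, wins, and pays the second-highest bid £40.1. Payoff = £24.4 − £40.1 = -£15.7.
This is the dominant-strategy logic: truthful bidding weakly beats any alternative.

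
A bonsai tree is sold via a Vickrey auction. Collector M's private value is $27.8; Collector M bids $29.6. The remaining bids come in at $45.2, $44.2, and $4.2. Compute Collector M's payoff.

$0.0

Highest competing bid: $45.2.
Collector M's bid $29.6 is not the highest, so Collector M loses, pays nothing, and earns zero payoff.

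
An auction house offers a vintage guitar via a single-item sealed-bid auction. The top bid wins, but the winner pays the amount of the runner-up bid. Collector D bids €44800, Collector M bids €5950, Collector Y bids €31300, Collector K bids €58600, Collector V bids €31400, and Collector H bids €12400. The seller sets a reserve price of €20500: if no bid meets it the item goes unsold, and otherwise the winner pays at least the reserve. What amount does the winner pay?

Ranking the bids: Collector K €58600 > Collector D €44800 > Collector V €31400 > Collector Y €31300 > Collector H €12400 > Collector M €5950.
Collector K has the highest bid, so Collector K wins.
The second-highest bid is €44800, which exceeds the reserve, so that sets the price.

€44800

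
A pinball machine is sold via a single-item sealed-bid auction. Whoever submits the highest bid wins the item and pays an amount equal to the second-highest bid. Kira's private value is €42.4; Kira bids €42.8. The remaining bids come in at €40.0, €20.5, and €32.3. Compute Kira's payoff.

Highest competing bid: €40.0.
Kira's bid €42.8 is the highest overall, so Kira wins and pays the second-highest bid, €40.0.
Payoff = value − price = €42.4 − €40.0 = €2.4.

Kira's payoff: €2.4.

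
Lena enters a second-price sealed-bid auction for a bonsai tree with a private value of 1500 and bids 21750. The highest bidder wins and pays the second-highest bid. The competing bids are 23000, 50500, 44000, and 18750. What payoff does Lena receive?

Highest competing bid: 50500.
Lena's bid 21750 is not the highest, so Lena loses, pays nothing, and earns zero payoff.

0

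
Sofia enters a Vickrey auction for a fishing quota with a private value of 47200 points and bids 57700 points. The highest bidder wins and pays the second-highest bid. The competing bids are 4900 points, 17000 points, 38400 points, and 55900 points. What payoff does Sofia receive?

Payoff = -8700 points.

Highest competing bid: 55900 points.
Sofia's bid 57700 points is the highest overall, so Sofia wins and pays the second-highest bid, 55900 points.
Payoff = value − price = 47200 points − 55900 points = -8700 points.
Overbidding won the item at a price above value — truthful bidding would have avoided this loss.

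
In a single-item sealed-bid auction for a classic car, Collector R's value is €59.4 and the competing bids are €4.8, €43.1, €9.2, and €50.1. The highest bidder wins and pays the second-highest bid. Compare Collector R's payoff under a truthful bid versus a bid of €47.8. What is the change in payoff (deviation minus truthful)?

Change in payoff: -€9.3.

The highest competing bid is €50.1.
Bidding truthfully at €59.4: Collector R has the top bid, wins, and pays the second-highest bid €50.1. Payoff = €59.4 − €50.1 = €9.3.
Bidding €47.8: the top bid is €50.1 (a rival), so Collector R loses. Payoff = €0.0.
Change = €0.0 − €9.3 = -€9.3.
Deviating from a truthful bid can only lose payoff in a second-price auction — never gain.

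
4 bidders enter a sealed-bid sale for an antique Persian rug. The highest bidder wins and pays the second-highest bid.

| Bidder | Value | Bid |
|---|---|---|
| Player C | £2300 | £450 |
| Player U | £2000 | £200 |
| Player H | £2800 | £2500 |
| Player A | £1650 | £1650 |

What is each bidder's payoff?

Ranking the bids: Player H £2500; Player A £1650; Player C £450; Player U £200.
Player H has the top bid and wins; the price is the second-highest bid, £1650.
Player H's payoff = £2800 − £1650 = £1150. All other bidders lose, so their payoff is 0.

Player C £0, Player U £0, Player H £1150, Player A £0.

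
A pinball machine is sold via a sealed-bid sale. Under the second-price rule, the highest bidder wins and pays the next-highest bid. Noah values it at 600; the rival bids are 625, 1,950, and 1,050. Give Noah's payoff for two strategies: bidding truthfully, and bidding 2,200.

The highest competing bid is 1,950.
Bidding truthfully at 600: the top bid is 1,950 (a rival), so Noah loses. Payoff = 0.
Bidding 2,200: Noah has the top bid, wins, and pays the second-highest bid 1,950. Payoff = 600 − 1,950 = -1,350.

Truthful: 0; alternative: -1,350.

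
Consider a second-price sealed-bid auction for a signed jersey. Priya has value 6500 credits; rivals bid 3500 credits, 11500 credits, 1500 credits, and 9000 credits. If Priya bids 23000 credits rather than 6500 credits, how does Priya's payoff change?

-5000 credits

The highest competing bid is 11500 credits.
Bidding truthfully at 6500 credits: the top bid is 11500 credits (a rival), so Priya loses. Payoff = 0 credits.
Bidding 23000 credits: Priya has the top bid, wins, and pays the second-highest bid 11500 credits. Payoff = 6500 credits − 11500 credits = -5000 credits.
Change = -5000 credits − 0 credits = -5000 credits.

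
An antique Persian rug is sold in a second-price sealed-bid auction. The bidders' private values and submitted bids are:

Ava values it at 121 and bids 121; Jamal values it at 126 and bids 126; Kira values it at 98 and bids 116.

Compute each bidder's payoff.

Payoffs: Ava 0, Jamal 5, Kira 0.

Bids in descending order: Jamal 126; Ava 121; Kira 116.
Jamal has the top bid and wins; the price is the second-highest bid, 121.
Jamal's payoff = 126 − 121 = 5. All other bidders lose, so their payoff is 0.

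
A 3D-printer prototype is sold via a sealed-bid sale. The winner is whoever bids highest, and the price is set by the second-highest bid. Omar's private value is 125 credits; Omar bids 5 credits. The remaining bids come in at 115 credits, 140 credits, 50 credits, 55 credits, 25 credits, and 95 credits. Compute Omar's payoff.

0 credits

Highest competing bid: 140 credits.
Omar's bid 5 credits is not the highest, so Omar loses, pays nothing, and earns zero payoff.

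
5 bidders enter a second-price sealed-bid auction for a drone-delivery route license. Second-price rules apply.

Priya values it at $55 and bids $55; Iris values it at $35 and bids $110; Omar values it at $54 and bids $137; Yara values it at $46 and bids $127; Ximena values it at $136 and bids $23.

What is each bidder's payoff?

Payoffs: Priya $0, Iris $0, Omar -$73, Yara $0, Ximena $0.

Ordered from highest: Omar $137 > Yara $127 > Iris $110 > Priya $55 > Ximena $23.
Omar has the top bid and wins; the price is the second-highest bid, $127.
Omar's payoff = $54 − $127 = -$73. All other bidders lose, so their payoff is 0.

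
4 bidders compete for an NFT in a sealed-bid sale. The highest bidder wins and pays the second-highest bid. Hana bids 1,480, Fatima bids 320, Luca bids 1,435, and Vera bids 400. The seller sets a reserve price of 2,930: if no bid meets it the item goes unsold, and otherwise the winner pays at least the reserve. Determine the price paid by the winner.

unsold

Ranking the bids: Hana 1,480; Luca 1,435; Vera 400; Fatima 320.
The top bid 1,480 is below the reserve 2,930, so the item goes unsold and nothing is paid.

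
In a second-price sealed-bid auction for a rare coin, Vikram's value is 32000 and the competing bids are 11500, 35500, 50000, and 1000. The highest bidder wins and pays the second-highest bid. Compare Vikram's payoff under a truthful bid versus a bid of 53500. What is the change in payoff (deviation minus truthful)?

The highest competing bid is 50000.
Bidding truthfully at 32000: the top bid is 50000 (a rival), so Vikram loses. Payoff = 0.
Bidding 53500: Vikram has the top bid, wins, and pays the second-highest bid 50000. Payoff = 32000 − 50000 = -18000.
Change = -18000 − 0 = -18000.

Payoff change: -18000.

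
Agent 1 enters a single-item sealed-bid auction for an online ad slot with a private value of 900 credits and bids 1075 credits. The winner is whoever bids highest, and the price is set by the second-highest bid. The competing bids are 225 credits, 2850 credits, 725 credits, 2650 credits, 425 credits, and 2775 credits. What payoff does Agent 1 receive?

0 credits

Highest competing bid: 2850 credits.
Agent 1's bid 1075 credits is not the highest, so Agent 1 loses, pays nothing, and earns zero payoff.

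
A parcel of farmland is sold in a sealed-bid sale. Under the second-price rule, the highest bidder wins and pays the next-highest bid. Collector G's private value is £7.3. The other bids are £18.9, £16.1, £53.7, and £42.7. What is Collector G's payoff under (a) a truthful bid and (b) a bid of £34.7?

The highest competing bid is £53.7.
Bidding truthfully at £7.3: the top bid is £53.7 (a rival), so Collector G loses. Payoff = £0.0.
Bidding £34.7: the top bid is £53.7 (a rival), so Collector G loses. Payoff = £0.0.
The bid only affects whether you win, not the price — here both bids land on the same side of the top rival bid, so the deviation is payoff-neutral.

Truthful: £0.0; alternative: £0.0.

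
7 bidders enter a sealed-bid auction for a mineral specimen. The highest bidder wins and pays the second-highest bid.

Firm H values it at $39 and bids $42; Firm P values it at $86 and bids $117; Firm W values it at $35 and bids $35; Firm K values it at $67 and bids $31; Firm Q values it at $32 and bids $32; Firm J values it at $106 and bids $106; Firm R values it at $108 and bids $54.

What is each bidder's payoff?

Bids in descending order: Firm P $117 > Firm J $106 > Firm R $54 > Firm H $42 > Firm W $35 > Firm Q $32 > Firm K $31.
Firm P has the top bid and wins; the price is the second-highest bid, $106.
Firm P's payoff = $86 − $106 = -$20. All other bidders lose, so their payoff is 0.

Payoffs: Firm H $0, Firm P -$20, Firm W $0, Firm K $0, Firm Q $0, Firm J $0, Firm R $0.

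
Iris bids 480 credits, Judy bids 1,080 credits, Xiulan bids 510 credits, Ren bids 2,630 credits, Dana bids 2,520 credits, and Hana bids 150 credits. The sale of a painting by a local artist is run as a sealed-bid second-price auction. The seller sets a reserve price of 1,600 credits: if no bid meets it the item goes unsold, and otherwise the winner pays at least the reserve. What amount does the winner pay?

Sorted high to low: Ren 2,630 credits, then Dana 2,520 credits, then Judy 1,080 credits, then Xiulan 510 credits, then Iris 480 credits, then Hana 150 credits.
Ren has the highest bid, so Ren wins.
The second-highest bid is 2,520 credits, which exceeds the reserve, so that sets the price.

2,520 credits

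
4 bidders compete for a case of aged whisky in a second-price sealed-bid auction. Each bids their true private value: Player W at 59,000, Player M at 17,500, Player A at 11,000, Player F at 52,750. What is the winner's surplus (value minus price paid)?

Ordered from highest: Player W 59,000; Player F 52,750; Player M 17,500; Player A 11,000.
Player W wins with the top bid and pays the second-highest, 52,750.
Surplus = 59,000 − 52,750 = 6,250.

6,250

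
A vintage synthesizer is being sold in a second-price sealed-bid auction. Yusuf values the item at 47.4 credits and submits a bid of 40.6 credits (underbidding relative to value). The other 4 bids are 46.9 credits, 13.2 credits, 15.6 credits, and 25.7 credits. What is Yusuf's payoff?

Yusuf's payoff: 0.0 credits.

Highest competing bid: 46.9 credits.
Yusuf's bid 40.6 credits is not the highest, so Yusuf loses, pays nothing, and earns zero payoff.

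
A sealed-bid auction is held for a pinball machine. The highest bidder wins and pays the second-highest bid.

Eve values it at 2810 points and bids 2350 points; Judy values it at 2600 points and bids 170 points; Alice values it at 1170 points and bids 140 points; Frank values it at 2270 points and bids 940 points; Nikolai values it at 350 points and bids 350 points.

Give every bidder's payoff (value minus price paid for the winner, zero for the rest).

Bids in descending order: Eve 2350 points; Frank 940 points; Nikolai 350 points; Judy 170 points; Alice 140 points.
Eve has the top bid and wins; the price is the second-highest bid, 940 points.
Eve's payoff = 2810 points − 940 points = 1870 points. All other bidders lose, so their payoff is 0.

Eve 1870 points, Judy 0 points, Alice 0 points, Frank 0 points, Nikolai 0 points.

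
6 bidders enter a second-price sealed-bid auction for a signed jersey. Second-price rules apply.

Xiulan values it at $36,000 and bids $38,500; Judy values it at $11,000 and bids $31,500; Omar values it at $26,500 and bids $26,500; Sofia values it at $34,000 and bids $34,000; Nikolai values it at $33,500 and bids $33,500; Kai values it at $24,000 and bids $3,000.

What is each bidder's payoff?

Xiulan $2,000, Judy $0, Omar $0, Sofia $0, Nikolai $0, Kai $0.

Sorted high to low: Xiulan $38,500 > Sofia $34,000 > Nikolai $33,500 > Judy $31,500 > Omar $26,500 > Kai $3,000.
Xiulan has the top bid and wins; the price is the second-highest bid, $34,000.
Xiulan's payoff = $36,000 − $34,000 = $2,000. All other bidders lose, so their payoff is 0.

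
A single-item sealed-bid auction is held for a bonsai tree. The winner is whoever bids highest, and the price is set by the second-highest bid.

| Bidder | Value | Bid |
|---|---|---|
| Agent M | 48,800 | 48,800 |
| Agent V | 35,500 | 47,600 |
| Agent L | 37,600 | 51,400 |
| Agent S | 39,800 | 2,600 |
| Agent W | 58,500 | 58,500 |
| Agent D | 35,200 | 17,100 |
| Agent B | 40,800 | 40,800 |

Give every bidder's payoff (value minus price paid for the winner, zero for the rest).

Agent M 0, Agent V 0, Agent L 0, Agent S 0, Agent W 7,100, Agent D 0, Agent B 0.

Bids in descending order: Agent W 58,500 > Agent L 51,400 > Agent M 48,800 > Agent V 47,600 > Agent B 40,800 > Agent D 17,100 > Agent S 2,600.
Agent W has the top bid and wins; the price is the second-highest bid, 51,400.
Agent W's payoff = 58,500 − 51,400 = 7,100. All other bidders lose, so their payoff is 0.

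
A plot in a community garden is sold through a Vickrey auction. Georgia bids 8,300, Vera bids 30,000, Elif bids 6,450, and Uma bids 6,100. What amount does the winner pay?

Bids in descending order: Vera 30,000, then Georgia 8,300, then Elif 6,450, then Uma 6,100.
Vera has the highest bid, so Vera wins.
The second-highest bid is 8,300, so that is what Vera pays.

Price paid: 8,300.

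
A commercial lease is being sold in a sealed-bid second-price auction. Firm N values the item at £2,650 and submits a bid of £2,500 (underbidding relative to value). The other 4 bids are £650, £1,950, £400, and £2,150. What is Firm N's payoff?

Highest competing bid: £2,150.
Firm N's bid £2,500 is the highest overall, so Firm N wins and pays the second-highest bid, £2,150.
Payoff = value − price = £2,650 − £2,150 = £500.

Firm N's payoff: £500.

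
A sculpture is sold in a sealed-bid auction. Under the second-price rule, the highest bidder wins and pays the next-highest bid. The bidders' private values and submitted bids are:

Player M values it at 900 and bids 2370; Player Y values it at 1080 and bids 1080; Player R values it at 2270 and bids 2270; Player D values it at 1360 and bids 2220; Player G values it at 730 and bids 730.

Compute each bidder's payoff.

Bids in descending order: Player M 2370, then Player R 2270, then Player D 2220, then Player Y 1080, then Player G 730.
Player M has the top bid and wins; the price is the second-highest bid, 2270.
Player M's payoff = 900 − 2270 = -1370. All other bidders lose, so their payoff is 0.

Player M -1370, Player Y 0, Player R 0, Player D 0, Player G 0.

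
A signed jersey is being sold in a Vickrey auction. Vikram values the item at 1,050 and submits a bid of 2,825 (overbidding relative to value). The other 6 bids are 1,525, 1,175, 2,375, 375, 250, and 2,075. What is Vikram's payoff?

Payoff = -1,325.

Highest competing bid: 2,375.
Vikram's bid 2,825 is the highest overall, so Vikram wins and pays the second-highest bid, 2,375.
Payoff = value − price = 1,050 − 2,375 = -1,325.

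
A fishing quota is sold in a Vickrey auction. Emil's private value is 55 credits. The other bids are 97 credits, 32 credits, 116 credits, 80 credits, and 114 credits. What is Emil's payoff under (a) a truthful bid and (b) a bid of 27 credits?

The highest competing bid is 116 credits.
Bidding truthfully at 55 credits: the top bid is 116 credits (a rival), so Emil loses. Payoff = 0 credits.
Bidding 27 credits: the top bid is 116 credits (a rival), so Emil loses. Payoff = 0 credits.

(a) 0 credits  (b) 0 credits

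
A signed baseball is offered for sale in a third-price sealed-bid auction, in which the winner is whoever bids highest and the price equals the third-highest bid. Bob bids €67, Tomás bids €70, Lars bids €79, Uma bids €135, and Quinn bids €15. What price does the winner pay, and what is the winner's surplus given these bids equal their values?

Sorted high to low: Uma €135; Lars €79; Tomás €70; Bob €67; Quinn €15.
Uma is the highest bidder, so Uma wins.
Under the third-price rule, the price is the third-highest bid: €70.
Surplus = €135 − €70 = €65.

The winner pays €70 for a surplus of €65.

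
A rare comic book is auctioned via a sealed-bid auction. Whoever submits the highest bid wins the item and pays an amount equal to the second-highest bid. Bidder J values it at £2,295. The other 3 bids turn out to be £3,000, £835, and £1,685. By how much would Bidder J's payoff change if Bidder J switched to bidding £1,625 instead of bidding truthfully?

The highest competing bid is £3,000.
Bidding truthfully at £2,295: the top bid is £3,000 (a rival), so Bidder J loses. Payoff = £0.
Bidding £1,625: the top bid is £3,000 (a rival), so Bidder J loses. Payoff = £0.
Change = £0 − £0 = £0.
The bid only affects whether you win, not the price — here both bids land on the same side of the top rival bid, so the deviation is payoff-neutral.

Payoff change: £0.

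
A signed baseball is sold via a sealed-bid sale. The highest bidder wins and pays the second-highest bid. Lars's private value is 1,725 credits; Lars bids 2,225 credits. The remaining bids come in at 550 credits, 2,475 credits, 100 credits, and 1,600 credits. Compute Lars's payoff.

Lars's payoff: 0 credits.

Highest competing bid: 2,475 credits.
Lars's bid 2,225 credits is not the highest, so Lars loses, pays nothing, and earns zero payoff.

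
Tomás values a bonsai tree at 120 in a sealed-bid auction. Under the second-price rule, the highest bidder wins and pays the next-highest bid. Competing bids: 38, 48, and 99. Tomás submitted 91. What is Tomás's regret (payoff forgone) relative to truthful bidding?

Regret: 21.

The highest competing bid is 99.
Bidding truthfully at 120: Tomás has the top bid, wins, and pays the second-highest bid 99. Payoff = 120 − 99 = 21.
Bidding 91: the top bid is 99 (a rival), so Tomás loses. Payoff = 0.
Regret = truthful payoff − actual payoff = 21 − 0 = 21.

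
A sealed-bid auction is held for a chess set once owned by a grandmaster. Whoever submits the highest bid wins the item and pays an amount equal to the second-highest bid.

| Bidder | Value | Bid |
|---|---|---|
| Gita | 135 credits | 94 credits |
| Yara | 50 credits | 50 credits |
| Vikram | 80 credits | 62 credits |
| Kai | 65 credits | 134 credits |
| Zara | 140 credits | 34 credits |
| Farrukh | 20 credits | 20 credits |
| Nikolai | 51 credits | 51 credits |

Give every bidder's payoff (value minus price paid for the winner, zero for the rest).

Payoffs: Gita 0 credits, Yara 0 credits, Vikram 0 credits, Kai -29 credits, Zara 0 credits, Farrukh 0 credits, Nikolai 0 credits.

Sorted high to low: Kai 134 credits, then Gita 94 credits, then Vikram 62 credits, then Nikolai 51 credits, then Yara 50 credits, then Zara 34 credits, then Farrukh 20 credits.
Kai has the top bid and wins; the price is the second-highest bid, 94 credits.
Kai's payoff = 65 credits − 94 credits = -29 credits. All other bidders lose, so their payoff is 0.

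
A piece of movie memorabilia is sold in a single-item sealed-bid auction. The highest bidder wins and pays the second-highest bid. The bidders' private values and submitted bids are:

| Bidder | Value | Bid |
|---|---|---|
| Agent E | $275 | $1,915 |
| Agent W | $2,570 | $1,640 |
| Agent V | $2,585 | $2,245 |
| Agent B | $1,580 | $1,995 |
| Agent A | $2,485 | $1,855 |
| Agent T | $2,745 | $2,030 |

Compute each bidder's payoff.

Agent E $0, Agent W $0, Agent V $555, Agent B $0, Agent A $0, Agent T $0.

Sorted high to low: Agent V $2,245; Agent T $2,030; Agent B $1,995; Agent E $1,915; Agent A $1,855; Agent W $1,640.
Agent V has the top bid and wins; the price is the second-highest bid, $2,030.
Agent V's payoff = $2,585 − $2,030 = $555. All other bidders lose, so their payoff is 0.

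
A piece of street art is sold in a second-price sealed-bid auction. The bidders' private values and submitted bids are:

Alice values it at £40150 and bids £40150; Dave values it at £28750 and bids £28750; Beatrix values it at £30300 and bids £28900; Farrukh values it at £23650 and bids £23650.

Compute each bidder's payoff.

Bids in descending order: Alice £40150; Beatrix £28900; Dave £28750; Farrukh £23650.
Alice has the top bid and wins; the price is the second-highest bid, £28900.
Alice's payoff = £40150 − £28900 = £11250. All other bidders lose, so their payoff is 0.

Alice £11250, Dave £0, Beatrix £0, Farrukh £0.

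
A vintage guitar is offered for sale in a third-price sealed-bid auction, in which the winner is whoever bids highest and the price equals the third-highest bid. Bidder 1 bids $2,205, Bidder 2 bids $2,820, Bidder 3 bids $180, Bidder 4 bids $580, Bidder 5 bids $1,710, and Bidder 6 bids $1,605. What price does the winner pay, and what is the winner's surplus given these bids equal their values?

The winner pays $1,710 for a surplus of $1,110.

Ordered from highest: Bidder 2 $2,820, then Bidder 1 $2,205, then Bidder 5 $1,710, then Bidder 6 $1,605, then Bidder 4 $580, then Bidder 3 $180.
Bidder 2 is the highest bidder, so Bidder 2 wins.
Under the third-price rule, the price is the third-highest bid: $1,710.
Surplus = $2,820 − $1,710 = $1,110.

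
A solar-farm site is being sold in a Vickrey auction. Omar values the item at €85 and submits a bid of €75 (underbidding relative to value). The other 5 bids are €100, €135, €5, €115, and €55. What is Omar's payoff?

Highest competing bid: €135.
Omar's bid €75 is not the highest, so Omar loses, pays nothing, and earns zero payoff.

Omar's payoff: €0.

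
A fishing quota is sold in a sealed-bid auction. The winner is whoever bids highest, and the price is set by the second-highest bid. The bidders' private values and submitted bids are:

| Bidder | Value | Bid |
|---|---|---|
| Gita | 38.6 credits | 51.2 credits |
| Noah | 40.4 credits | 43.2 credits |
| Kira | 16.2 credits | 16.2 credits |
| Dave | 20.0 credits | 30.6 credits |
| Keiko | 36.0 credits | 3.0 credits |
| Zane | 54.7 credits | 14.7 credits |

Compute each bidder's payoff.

Payoffs: Gita -4.6 credits, Noah 0.0 credits, Kira 0.0 credits, Dave 0.0 credits, Keiko 0.0 credits, Zane 0.0 credits.

Bids in descending order: Gita 51.2 credits; Noah 43.2 credits; Dave 30.6 credits; Kira 16.2 credits; Zane 14.7 credits; Keiko 3.0 credits.
Gita has the top bid and wins; the price is the second-highest bid, 43.2 credits.
Gita's payoff = 38.6 credits − 43.2 credits = -4.6 credits. All other bidders lose, so their payoff is 0.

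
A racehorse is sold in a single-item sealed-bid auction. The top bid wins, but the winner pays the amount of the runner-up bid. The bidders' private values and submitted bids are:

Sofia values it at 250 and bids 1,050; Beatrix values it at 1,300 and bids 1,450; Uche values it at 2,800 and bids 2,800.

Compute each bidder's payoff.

Ranking the bids: Uche 2,800 > Beatrix 1,450 > Sofia 1,050.
Uche has the top bid and wins; the price is the second-highest bid, 1,450.
Uche's payoff = 2,800 − 1,450 = 1,350. All other bidders lose, so their payoff is 0.

Sofia 0, Beatrix 0, Uche 1,350.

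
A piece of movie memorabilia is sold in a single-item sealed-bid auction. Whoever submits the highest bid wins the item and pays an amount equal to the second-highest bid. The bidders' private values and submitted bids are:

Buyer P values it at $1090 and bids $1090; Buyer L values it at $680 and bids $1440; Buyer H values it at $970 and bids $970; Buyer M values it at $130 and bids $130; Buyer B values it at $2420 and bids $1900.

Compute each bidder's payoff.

Payoffs: Buyer P $0, Buyer L $0, Buyer H $0, Buyer M $0, Buyer B $980.

Ordered from highest: Buyer B $1900; Buyer L $1440; Buyer P $1090; Buyer H $970; Buyer M $130.
Buyer B has the top bid and wins; the price is the second-highest bid, $1440.
Buyer B's payoff = $2420 − $1440 = $980. All other bidders lose, so their payoff is 0.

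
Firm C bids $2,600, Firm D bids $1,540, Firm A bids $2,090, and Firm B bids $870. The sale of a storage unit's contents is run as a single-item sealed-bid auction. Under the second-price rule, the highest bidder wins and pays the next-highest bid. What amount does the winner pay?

$2,090

Sorted high to low: Firm C $2,600, then Firm A $2,090, then Firm D $1,540, then Firm B $870.
Firm C has the highest bid, so Firm C wins.
The second-highest bid is $2,090, so that is what Firm C pays.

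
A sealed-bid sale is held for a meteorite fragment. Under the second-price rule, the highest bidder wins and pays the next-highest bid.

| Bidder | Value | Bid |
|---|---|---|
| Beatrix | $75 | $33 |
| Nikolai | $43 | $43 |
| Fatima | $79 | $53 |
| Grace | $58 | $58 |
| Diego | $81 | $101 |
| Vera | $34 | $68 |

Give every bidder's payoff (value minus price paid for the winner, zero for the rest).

Ranking the bids: Diego $101 > Vera $68 > Grace $58 > Fatima $53 > Nikolai $43 > Beatrix $33.
Diego has the top bid and wins; the price is the second-highest bid, $68.
Diego's payoff = $81 − $68 = $13. All other bidders lose, so their payoff is 0.

Payoffs: Beatrix $0, Nikolai $0, Fatima $0, Grace $0, Diego $13, Vera $0.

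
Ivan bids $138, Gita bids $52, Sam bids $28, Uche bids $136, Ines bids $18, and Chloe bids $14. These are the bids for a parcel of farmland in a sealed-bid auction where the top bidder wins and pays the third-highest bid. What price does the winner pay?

Price paid: $52.

Sorted high to low: Ivan $138; Uche $136; Gita $52; Sam $28; Ines $18; Chloe $14.
Ivan is the highest bidder, so Ivan wins.
Under the third-price rule, the price is the third-highest bid: $52.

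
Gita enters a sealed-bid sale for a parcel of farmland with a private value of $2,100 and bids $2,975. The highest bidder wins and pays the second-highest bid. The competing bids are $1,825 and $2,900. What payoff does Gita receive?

-$800

Highest competing bid: $2,900.
Gita's bid $2,975 is the highest overall, so Gita wins and pays the second-highest bid, $2,900.
Payoff = value − price = $2,100 − $2,900 = -$800.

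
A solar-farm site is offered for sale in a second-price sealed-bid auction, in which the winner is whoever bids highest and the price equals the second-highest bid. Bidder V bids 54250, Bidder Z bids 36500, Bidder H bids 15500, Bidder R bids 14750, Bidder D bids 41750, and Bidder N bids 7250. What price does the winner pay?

The winner pays 41750.

Ranking the bids: Bidder V 54250, then Bidder D 41750, then Bidder Z 36500, then Bidder H 15500, then Bidder R 14750, then Bidder N 7250.
Bidder V is the highest bidder, so Bidder V wins.
Under the second-price rule, the price is the second-highest bid: 41750.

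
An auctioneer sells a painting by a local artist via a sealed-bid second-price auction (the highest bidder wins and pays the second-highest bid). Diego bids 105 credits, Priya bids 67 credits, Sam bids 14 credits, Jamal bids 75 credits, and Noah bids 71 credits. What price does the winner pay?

Ordered from highest: Diego 105 credits > Jamal 75 credits > Noah 71 credits > Priya 67 credits > Sam 14 credits.
Diego is the highest bidder, so Diego wins.
Under the second-price rule, the price is the second-highest bid: 75 credits.

Price paid: 75 credits.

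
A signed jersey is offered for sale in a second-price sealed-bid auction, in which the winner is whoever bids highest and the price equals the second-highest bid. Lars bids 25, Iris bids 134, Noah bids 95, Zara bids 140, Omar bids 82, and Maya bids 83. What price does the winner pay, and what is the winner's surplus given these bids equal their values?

The winner pays 134 for a surplus of 6.

Ordered from highest: Zara 140, then Iris 134, then Noah 95, then Maya 83, then Omar 82, then Lars 25.
Zara is the highest bidder, so Zara wins.
Under the second-price rule, the price is the second-highest bid: 134.
Surplus = 140 − 134 = 6.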